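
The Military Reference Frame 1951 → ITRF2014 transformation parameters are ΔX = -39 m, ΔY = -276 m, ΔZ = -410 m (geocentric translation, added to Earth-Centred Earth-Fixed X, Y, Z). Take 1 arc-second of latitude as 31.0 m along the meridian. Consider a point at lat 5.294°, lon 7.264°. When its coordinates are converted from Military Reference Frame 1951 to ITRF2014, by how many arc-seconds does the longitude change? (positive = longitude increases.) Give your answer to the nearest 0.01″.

sin φ = 0.092266, cos φ = 0.995734, sin λ = 0.126441, cos λ = 0.991974.
East component: ΔE = −sin λ·ΔX + cos λ·ΔY = −(0.126441)(-39) + (0.991974)(-276) = -268.85 m.
1° of latitude spans 3600 × 31.00 = 111600 m; at latitude φ, 1° of longitude spans that × cos φ = 111124.0 m, so Δλ = -268.85 / 111124.0 × 3600 = -8.710″.

Δλ = -8.71″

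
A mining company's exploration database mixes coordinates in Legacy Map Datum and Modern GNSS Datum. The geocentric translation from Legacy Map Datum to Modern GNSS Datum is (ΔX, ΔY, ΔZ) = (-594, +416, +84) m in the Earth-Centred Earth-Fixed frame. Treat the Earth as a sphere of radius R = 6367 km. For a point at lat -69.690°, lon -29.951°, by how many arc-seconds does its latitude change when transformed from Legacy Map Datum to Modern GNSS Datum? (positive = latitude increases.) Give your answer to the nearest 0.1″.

Δφ = -21.0″

sin φ = -0.937828, cos φ = 0.347099, sin λ = -0.499259, cos λ = 0.866453.
North component: ΔN = −sin φ cos λ·ΔX − sin φ sin λ·ΔY + cos φ·ΔZ = −(-0.937828)(0.866453)(-594) − (-0.937828)(-0.499259)(416) + (0.347099)(84) = -648.30 m.
1° of latitude spans πR/180 = 111125 m, so Δφ = -648.30 / 111125 × 3600 = -21.002″.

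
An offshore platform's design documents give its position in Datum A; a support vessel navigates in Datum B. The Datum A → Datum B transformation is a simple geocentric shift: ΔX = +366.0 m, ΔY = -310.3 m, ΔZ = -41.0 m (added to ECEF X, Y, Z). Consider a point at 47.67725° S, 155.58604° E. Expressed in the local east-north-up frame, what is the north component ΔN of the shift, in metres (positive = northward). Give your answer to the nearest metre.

The local north axis is (−sin φ cos λ, −sin φ sin λ, cos φ), giving ΔN = -246.410 − 94.827 − 27.606 = -368.84 m.

ΔN = -369 m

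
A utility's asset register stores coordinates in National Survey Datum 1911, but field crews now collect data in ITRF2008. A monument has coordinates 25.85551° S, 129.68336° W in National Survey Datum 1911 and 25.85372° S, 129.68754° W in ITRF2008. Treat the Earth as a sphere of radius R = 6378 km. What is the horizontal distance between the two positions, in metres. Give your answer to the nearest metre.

Δφ = -25.85372° − -25.85551° = +0.00179°; Δλ = -129.68754° − -129.68336° = -0.00418°.
1° along a meridian = πR/180 = 111317 m.
ΔN = Δφ × 111317 = 199.3 m; ΔE = Δλ × 111317 × cos(-25.85551°) = -0.00418 × 111317 × 0.899897 = -418.7 m.
Distance = √(ΔE² + ΔN²) = √((-418.7)² + 199.3²) = 463.7 m.

464 m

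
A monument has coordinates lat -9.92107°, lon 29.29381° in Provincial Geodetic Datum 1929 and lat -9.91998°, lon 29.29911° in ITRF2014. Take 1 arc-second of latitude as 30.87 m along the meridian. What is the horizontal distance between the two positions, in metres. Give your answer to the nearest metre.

Δφ = -9.91998° − -9.92107° = +0.00109°; Δλ = 29.29911° − 29.29381° = +0.00530°.
1° of latitude = 3600 × 30.87 = 111132 m.
ΔN = Δφ × 111132 = 121.1 m; ΔE = Δλ × 111132 × cos(-9.92107°) = +0.00530 × 111132 × 0.985046 = 580.2 m.
Distance = √(ΔE² + ΔN²) = √(580.2² + 121.1²) = 592.7 m.

593 m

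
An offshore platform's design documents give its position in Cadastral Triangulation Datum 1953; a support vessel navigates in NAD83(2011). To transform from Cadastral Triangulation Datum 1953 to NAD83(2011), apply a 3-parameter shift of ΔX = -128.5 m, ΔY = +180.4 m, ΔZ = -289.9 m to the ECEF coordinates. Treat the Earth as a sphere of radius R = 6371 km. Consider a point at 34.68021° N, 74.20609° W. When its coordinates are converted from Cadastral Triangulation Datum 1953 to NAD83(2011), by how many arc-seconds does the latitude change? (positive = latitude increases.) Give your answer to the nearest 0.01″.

sin φ = 0.568996, cos φ = 0.822341, sin λ = -0.962247, cos λ = 0.272178.
North component: ΔN = −sin φ cos λ·ΔX − sin φ sin λ·ΔY + cos φ·ΔZ = −(0.568996)(0.272178)(-128.5) − (0.568996)(-0.962247)(180.4) + (0.822341)(-289.9) = -119.72 m.
1° of latitude spans πR/180 = 111195 m, so Δφ = -119.72 / 111195 × 3600 = -3.876″.

Δφ = -3.88″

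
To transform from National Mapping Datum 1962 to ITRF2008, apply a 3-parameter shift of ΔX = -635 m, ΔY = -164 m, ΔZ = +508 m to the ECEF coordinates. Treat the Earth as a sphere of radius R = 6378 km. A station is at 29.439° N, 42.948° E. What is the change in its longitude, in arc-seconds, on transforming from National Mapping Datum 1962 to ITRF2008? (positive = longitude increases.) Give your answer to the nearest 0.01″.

sin φ = 0.491497, cos φ = 0.870879, sin λ = 0.681334, cos λ = 0.731972.
East component: ΔE = −sin λ·ΔX + cos λ·ΔY = −(0.681334)(-635) + (0.731972)(-164) = 312.60 m.
1° of latitude spans πR/180 = 111317 m; at latitude φ, 1° of longitude spans that × cos φ = 96943.8 m, so Δλ = 312.60 / 96943.8 × 3600 = 11.609″.

Δλ = 11.61″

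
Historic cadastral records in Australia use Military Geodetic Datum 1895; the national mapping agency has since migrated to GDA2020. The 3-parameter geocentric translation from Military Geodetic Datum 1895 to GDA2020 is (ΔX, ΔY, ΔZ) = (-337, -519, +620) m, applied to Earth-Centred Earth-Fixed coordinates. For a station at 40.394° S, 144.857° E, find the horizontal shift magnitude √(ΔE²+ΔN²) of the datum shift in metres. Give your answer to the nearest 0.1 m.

The local east axis at (φ, λ) is (−sin λ, cos λ, 0), so ΔE = −sin(144.857°)·(-337) + cos(144.857°)·(-519) = 618.38 m.
The local north axis is (−sin φ cos λ, −sin φ sin λ, cos φ), giving ΔN = 178.581 − 193.600 + 472.196 = 457.18 m.
Horizontal magnitude = √(ΔE² + ΔN²) = √(618.38² + 457.18²) = 769.03 m.

769.0 m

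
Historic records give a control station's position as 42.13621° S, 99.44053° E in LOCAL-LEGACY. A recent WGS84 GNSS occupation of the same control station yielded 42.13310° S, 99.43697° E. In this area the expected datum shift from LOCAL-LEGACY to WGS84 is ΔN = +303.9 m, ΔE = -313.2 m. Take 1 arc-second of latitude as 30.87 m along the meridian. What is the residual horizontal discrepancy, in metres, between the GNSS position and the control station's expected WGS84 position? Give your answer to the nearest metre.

Observed coordinate differences: Δφ = +0.00311°, Δλ = -0.00356°.
Converting to metres (1° lat = 111132 m, cos φ = 0.741552): observed ΔN = 345.6 m, observed ΔE = -293.4 m.
Subtracting the expected shift leaves a residual of 345.6 − (303.9) = 41.7 m north and -293.4 − (-313.2) = 19.8 m east.
Residual distance = √(41.7² + 19.8²) = 46.2 m.

46 m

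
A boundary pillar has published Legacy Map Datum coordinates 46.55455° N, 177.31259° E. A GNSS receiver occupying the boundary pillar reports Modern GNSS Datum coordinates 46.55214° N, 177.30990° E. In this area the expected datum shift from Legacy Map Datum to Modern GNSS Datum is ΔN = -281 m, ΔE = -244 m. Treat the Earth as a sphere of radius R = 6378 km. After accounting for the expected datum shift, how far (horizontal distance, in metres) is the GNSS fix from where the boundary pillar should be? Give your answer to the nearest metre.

Observed coordinate differences: Δφ = -0.00241°, Δλ = -0.00269°.
Converting to metres (1° lat = 111317 m, cos φ = 0.687664): observed ΔN = -268.3 m, observed ΔE = -205.9 m.
Subtracting the expected shift leaves a residual of -268.3 − (-281) = 12.7 m north and -205.9 − (-244) = 38.1 m east.
Residual distance = √(12.7² + 38.1²) = 40.2 m.

40 m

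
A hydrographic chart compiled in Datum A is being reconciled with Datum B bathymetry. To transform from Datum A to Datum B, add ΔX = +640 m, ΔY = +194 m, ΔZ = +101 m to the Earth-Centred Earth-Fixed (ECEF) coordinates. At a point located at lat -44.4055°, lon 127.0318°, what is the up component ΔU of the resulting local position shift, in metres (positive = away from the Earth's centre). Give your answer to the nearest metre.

ΔU = -235 m

The local up (radial) axis is (cos φ cos λ, cos φ sin λ, sin φ), giving ΔU = -275.364 + 110.640 − 70.673 = -235.40 m.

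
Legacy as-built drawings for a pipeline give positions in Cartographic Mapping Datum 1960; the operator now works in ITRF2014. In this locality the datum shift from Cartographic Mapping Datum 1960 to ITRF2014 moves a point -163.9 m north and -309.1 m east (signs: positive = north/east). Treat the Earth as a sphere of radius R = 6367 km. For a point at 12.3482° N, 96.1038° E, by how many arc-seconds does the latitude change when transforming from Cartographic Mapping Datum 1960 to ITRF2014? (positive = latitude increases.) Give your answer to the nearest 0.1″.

On a sphere of radius R, 1 rad of latitude = R, so Δφ = ΔN / R = -163.9 / 6367000 = -2.5742e-05 rad = -5.310″.

Δφ = -5.3″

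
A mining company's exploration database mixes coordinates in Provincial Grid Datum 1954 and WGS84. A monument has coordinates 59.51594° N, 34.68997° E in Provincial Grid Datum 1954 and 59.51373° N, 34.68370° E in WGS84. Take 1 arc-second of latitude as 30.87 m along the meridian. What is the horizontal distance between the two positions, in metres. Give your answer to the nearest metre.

Δφ = 59.51373° − 59.51594° = -0.00221°; Δλ = 34.68370° − 34.68997° = -0.00627°.
1° of latitude = 3600 × 30.87 = 111132 m.
ΔN = Δφ × 111132 = -245.6 m; ΔE = Δλ × 111132 × cos(59.51594°) = -0.00627 × 111132 × 0.507299 = -353.5 m.
Distance = √(ΔE² + ΔN²) = √((-353.5)² + (-245.6)²) = 430.4 m.

430 m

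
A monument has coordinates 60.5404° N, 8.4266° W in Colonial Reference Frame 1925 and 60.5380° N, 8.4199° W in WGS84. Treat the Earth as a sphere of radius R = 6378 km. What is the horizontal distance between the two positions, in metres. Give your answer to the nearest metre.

Δφ = 60.5380° − 60.5404° = -0.0024°; Δλ = -8.4199° − -8.4266° = +0.0067°.
1° along a meridian = πR/180 = 111317 m.
ΔN = Δφ × 111317 = -267.2 m; ΔE = Δλ × 111317 × cos(60.5404°) = +0.0067 × 111317 × 0.491810 = 366.8 m.
Distance = √(ΔE² + ΔN²) = √(366.8² + (-267.2)²) = 453.8 m.

454 m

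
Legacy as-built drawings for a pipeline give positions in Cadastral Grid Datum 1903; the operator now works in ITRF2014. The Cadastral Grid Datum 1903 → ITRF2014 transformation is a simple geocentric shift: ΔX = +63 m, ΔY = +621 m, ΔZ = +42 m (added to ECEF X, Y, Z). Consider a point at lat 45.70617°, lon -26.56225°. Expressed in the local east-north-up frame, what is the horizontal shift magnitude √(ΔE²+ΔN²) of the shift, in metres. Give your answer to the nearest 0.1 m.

613.1 m

The local east axis at (φ, λ) is (−sin λ, cos λ, 0), so ΔE = −sin(-26.56225°)·63 + cos(-26.56225°)·621 = 583.62 m.
The local north axis is (−sin φ cos λ, −sin φ sin λ, cos φ), giving ΔN = -40.334 + 198.763 + 29.330 = 187.76 m.
Horizontal magnitude = √(ΔE² + ΔN²) = √(583.62² + 187.76²) = 613.08 m.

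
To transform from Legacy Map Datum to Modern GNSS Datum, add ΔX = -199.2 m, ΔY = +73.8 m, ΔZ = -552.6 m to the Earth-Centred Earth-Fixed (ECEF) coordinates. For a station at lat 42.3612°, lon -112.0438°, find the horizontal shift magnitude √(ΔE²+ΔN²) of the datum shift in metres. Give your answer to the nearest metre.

464 m

The local east axis at (φ, λ) is (−sin λ, cos λ, 0), so ΔE = −sin(-112.0438°)·(-199.2) + cos(-112.0438°)·73.8 = -212.34 m.
The local north axis is (−sin φ cos λ, −sin φ sin λ, cos φ), giving ΔN = -50.375 + 46.091 − 408.323 = -412.61 m.
Horizontal magnitude = √(ΔE² + ΔN²) = √((-212.34)² + (-412.61)²) = 464.04 m.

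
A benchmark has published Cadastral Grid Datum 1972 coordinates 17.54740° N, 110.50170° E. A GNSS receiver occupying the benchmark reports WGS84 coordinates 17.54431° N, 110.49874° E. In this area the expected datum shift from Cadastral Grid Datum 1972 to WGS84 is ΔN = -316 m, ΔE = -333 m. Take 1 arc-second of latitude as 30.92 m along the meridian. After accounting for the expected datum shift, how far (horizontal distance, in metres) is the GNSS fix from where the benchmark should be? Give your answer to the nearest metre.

Observed coordinate differences: Δφ = -0.00309°, Δλ = -0.00296°.
Converting to metres (1° lat = 111312 m, cos φ = 0.953468): observed ΔN = -344.0 m, observed ΔE = -314.2 m.
Subtracting the expected shift leaves a residual of -344.0 − (-316) = -28.0 m north and -314.2 − (-333) = 18.8 m east.
Residual distance = √((-28.0)² + 18.8²) = 33.7 m.

34 m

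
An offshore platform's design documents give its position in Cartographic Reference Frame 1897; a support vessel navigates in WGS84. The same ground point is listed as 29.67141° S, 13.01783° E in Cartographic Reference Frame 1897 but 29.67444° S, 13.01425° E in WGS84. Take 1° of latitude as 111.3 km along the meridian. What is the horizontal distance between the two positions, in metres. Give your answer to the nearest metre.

483 m

Δφ = -29.67444° − -29.67141° = -0.00303°; Δλ = 13.01425° − 13.01783° = -0.00358°.
ΔN = Δφ × 111300 = -337.2 m; ΔE = Δλ × 111300 × cos(-29.67141°) = -0.00358 × 111300 × 0.868879 = -346.2 m.
Distance = √(ΔE² + ΔN²) = √((-346.2)² + (-337.2)²) = 483.3 m.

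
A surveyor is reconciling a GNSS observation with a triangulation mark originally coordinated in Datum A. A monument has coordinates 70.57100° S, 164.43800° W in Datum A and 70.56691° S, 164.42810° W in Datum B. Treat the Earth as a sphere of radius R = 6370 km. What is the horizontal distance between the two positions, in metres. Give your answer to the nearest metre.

584 m

Δφ = -70.56691° − -70.57100° = +0.00409°; Δλ = -164.42810° − -164.43800° = +0.00990°.
1° along a meridian = πR/180 = 111177 m.
ΔN = Δφ × 111177 = 454.7 m; ΔE = Δλ × 111177 × cos(-70.57100°) = +0.00990 × 111177 × 0.332638 = 366.1 m.
Distance = √(ΔE² + ΔN²) = √(366.1² + 454.7²) = 583.8 m.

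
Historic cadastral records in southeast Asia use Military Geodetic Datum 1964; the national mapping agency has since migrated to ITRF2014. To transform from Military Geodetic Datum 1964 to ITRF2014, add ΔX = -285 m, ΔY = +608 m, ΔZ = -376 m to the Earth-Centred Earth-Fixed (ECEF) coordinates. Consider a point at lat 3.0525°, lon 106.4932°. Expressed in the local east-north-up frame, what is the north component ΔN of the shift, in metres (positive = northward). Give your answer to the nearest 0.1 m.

At φ = 3.0525°, λ = 106.4932°: sin φ = 0.053251, cos φ = 0.998581, sin λ = 0.958853, cos λ = -0.283902.
ΔN = −sin φ cos λ·ΔX − sin φ sin λ·ΔY + cos φ·ΔZ = −(0.053251)(-0.283902)(-285) − (0.053251)(0.958853)(608) + (0.998581)(-376) = -410.82 m.

ΔN = -410.8 m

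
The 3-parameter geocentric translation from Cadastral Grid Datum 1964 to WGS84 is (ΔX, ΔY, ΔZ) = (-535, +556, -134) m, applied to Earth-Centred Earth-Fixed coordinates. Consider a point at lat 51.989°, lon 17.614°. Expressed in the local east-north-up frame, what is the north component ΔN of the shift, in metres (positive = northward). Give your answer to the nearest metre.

At φ = 51.989°, λ = 17.614°: sin φ = 0.787893, cos φ = 0.615813, sin λ = 0.302603, cos λ = 0.953117.
ΔN = −sin φ cos λ·ΔX − sin φ sin λ·ΔY + cos φ·ΔZ = −(0.787893)(0.953117)(-535) − (0.787893)(0.302603)(556) + (0.615813)(-134) = 186.68 m.

ΔN = 187 m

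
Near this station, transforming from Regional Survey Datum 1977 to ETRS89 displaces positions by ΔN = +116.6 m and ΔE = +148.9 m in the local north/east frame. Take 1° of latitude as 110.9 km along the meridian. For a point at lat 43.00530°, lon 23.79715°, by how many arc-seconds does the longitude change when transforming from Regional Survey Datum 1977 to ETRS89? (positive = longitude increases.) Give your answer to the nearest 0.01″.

Δλ = 6.61″

At latitude 43.00530°, cos φ = 0.731291.
1° of longitude at this latitude = 110.9 × cos φ = 81.10 km, so Δλ = 148.9 / 81100.1 = 0.0018360° = 6.610″.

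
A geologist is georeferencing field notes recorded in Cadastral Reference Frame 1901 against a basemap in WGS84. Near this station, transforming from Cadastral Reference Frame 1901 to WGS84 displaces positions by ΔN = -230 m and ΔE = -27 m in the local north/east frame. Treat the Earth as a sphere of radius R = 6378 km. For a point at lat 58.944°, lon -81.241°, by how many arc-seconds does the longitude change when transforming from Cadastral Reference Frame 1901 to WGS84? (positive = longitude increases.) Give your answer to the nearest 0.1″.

At latitude 58.944°, cos φ = 0.515876.
One radian of longitude at latitude φ spans R cos φ, so Δλ = ΔE / (R cos φ) = -27.0 / (6378000 × 0.515876) = -8.2061e-06 rad = -1.693″.

Δλ = -1.7″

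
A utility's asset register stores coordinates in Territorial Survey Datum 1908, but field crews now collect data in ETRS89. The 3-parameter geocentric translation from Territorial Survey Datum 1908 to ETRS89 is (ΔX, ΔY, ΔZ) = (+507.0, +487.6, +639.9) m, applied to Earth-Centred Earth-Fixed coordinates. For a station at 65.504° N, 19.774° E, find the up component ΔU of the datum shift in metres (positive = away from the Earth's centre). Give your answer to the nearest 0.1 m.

At φ = 65.504°, λ = 19.774°: sin φ = 0.909990, cos φ = 0.414630, sin λ = 0.338311, cos λ = 0.941034.
ΔU = cos φ cos λ·ΔX + cos φ sin λ·ΔY + sin φ·ΔZ = (0.414630)(0.941034)(507.0) + (0.414630)(0.338311)(487.6) + (0.909990)(639.9) = 848.52 m.

ΔU = 848.5 m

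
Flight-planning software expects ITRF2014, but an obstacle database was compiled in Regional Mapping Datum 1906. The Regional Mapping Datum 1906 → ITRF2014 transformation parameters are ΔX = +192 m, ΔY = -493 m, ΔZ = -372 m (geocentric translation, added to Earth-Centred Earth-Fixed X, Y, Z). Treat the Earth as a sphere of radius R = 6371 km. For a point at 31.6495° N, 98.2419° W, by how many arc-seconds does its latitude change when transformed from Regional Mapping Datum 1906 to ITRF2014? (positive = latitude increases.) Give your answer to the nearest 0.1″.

Δφ = -18.1″

sin φ = 0.524722, cos φ = 0.851274, sin λ = -0.989672, cos λ = -0.143353.
North component: ΔN = −sin φ cos λ·ΔX − sin φ sin λ·ΔY + cos φ·ΔZ = −(0.524722)(-0.143353)(192) − (0.524722)(-0.989672)(-493) + (0.851274)(-372) = -558.25 m.
1° of latitude spans πR/180 = 111195 m, so Δφ = -558.25 / 111195 × 3600 = -18.074″.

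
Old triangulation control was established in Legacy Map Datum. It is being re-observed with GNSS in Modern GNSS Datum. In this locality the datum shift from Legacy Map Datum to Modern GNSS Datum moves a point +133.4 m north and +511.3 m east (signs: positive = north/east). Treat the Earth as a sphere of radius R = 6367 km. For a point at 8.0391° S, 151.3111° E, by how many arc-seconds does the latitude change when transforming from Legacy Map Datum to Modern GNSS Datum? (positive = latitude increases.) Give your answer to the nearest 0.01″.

On a sphere of radius R, 1 rad of latitude = R, so Δφ = ΔN / R = 133.4 / 6367000 = 2.0952e-05 rad = 4.322″.

Δφ = 4.32″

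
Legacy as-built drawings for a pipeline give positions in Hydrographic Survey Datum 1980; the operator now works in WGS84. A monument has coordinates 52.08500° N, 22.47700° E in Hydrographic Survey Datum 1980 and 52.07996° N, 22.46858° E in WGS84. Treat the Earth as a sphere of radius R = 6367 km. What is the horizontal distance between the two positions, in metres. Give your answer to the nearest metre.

803 m

Δφ = 52.07996° − 52.08500° = -0.00504°; Δλ = 22.46858° − 22.47700° = -0.00842°.
1° along a meridian = πR/180 = 111125 m.
ΔN = Δφ × 111125 = -560.1 m; ΔE = Δλ × 111125 × cos(52.08500°) = -0.00842 × 111125 × 0.614492 = -575.0 m.
Distance = √(ΔE² + ΔN²) = √((-575.0)² + (-560.1)²) = 802.7 m.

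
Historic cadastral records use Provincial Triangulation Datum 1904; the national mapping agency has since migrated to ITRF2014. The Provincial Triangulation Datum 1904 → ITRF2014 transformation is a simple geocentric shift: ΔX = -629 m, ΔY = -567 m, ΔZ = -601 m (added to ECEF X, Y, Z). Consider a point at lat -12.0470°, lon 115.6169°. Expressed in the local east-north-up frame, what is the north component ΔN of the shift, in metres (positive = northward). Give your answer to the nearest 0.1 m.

ΔN = -637.7 m

At φ = -12.0470°, λ = 115.6169°: sin φ = -0.208714, cos φ = 0.977977, sin λ = 0.901705, cos λ = -0.432352.
ΔN = −sin φ cos λ·ΔX − sin φ sin λ·ΔY + cos φ·ΔZ = −(-0.208714)(-0.432352)(-629) − (-0.208714)(0.901705)(-567) + (0.977977)(-601) = -637.71 m.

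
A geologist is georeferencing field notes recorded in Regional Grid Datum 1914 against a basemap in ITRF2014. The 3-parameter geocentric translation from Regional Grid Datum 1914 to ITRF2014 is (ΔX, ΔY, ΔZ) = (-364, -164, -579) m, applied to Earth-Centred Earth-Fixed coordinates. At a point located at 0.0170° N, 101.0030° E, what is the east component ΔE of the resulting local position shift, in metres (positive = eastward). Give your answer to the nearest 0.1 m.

The local east axis at (φ, λ) is (−sin λ, cos λ, 0), so ΔE = −sin(101.0030°)·(-364) + cos(101.0030°)·(-164) = 388.61 m.

ΔE = 388.6 m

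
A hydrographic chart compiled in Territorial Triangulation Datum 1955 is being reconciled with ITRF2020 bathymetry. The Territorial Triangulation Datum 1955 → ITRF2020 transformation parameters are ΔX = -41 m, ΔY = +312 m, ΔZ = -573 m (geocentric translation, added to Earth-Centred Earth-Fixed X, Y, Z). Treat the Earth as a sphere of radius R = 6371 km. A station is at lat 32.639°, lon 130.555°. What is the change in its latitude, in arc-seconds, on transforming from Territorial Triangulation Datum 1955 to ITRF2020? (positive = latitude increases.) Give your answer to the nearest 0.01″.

Δφ = -20.23″

sin φ = 0.539344, cos φ = 0.842085, sin λ = 0.759782, cos λ = -0.650178.
North component: ΔN = −sin φ cos λ·ΔX − sin φ sin λ·ΔY + cos φ·ΔZ = −(0.539344)(-0.650178)(-41) − (0.539344)(0.759782)(312) + (0.842085)(-573) = -624.75 m.
1° of latitude spans πR/180 = 111195 m, so Δφ = -624.75 / 111195 × 3600 = -20.226″.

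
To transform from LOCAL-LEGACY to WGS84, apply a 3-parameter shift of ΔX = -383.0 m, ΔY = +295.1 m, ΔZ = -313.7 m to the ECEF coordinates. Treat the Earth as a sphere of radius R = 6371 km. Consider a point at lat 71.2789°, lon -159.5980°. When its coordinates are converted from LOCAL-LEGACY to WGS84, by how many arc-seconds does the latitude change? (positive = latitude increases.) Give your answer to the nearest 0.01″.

Δφ = -11.11″

sin φ = 0.947092, cos φ = 0.320962, sin λ = -0.348605, cos λ = -0.937270.
North component: ΔN = −sin φ cos λ·ΔX − sin φ sin λ·ΔY + cos φ·ΔZ = −(0.947092)(-0.937270)(-383.0) − (0.947092)(-0.348605)(295.1) + (0.320962)(-313.7) = -343.24 m.
1° of latitude spans πR/180 = 111195 m, so Δφ = -343.24 / 111195 × 3600 = -11.112″.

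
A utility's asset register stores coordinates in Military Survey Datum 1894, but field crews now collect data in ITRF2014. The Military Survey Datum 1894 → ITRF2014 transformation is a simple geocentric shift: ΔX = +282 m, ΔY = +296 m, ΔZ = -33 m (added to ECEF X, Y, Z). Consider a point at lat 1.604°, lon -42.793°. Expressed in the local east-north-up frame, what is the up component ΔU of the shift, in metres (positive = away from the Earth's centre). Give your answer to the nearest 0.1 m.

The local up (radial) axis is (cos φ cos λ, cos φ sin λ, sin φ), giving ΔU = 206.854 − 201.009 − 0.924 = 4.92 m.

ΔU = 4.9 m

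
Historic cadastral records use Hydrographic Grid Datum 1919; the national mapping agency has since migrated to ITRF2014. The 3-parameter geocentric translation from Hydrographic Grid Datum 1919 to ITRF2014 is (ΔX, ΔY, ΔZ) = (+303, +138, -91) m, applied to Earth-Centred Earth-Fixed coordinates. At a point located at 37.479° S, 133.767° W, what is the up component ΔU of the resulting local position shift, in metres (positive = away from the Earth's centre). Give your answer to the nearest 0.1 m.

ΔU = -190.0 m

The local up (radial) axis is (cos φ cos λ, cos φ sin λ, sin φ), giving ΔU = -166.328 − 79.086 + 55.371 = -190.04 m.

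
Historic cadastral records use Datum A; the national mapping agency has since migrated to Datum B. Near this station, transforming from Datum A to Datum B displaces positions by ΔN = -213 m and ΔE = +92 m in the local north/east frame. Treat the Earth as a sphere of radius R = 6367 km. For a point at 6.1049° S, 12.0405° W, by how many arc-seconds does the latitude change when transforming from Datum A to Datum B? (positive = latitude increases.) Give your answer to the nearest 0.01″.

Δφ = -6.90″

On a sphere of radius R, 1 rad of latitude = R, so Δφ = ΔN / R = -213.0 / 6367000 = -3.3454e-05 rad = -6.900″.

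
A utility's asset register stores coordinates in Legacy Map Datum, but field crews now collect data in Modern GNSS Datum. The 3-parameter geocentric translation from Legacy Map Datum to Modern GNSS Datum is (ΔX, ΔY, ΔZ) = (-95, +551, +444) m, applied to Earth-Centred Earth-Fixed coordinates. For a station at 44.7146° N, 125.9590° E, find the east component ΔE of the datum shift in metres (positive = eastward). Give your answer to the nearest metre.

ΔE = -247 m

The local east axis at (φ, λ) is (−sin λ, cos λ, 0), so ΔE = −sin(125.9590°)·(-95) + cos(125.9590°)·551 = -246.65 m.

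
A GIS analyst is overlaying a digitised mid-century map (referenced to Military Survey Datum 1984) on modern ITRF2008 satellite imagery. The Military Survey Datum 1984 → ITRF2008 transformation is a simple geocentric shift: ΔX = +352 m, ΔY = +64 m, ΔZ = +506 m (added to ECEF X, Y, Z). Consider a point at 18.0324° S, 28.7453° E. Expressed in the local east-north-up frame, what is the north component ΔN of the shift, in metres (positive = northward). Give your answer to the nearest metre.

ΔN = 586 m

At φ = -18.0324°, λ = 28.7453°: sin φ = -0.309555, cos φ = 0.950882, sin λ = 0.480917, cos λ = 0.876766.
ΔN = −sin φ cos λ·ΔX − sin φ sin λ·ΔY + cos φ·ΔZ = −(-0.309555)(0.876766)(352) − (-0.309555)(0.480917)(64) + (0.950882)(506) = 586.21 m.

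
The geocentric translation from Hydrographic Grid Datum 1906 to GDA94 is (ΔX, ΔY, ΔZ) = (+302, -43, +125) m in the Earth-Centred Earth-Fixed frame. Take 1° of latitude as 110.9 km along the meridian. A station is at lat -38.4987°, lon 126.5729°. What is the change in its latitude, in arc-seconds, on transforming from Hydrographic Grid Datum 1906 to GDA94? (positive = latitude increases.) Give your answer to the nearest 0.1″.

sin φ = -0.622497, cos φ = 0.782622, sin λ = 0.803099, cos λ = -0.595845.
North component: ΔN = −sin φ cos λ·ΔX − sin φ sin λ·ΔY + cos φ·ΔZ = −(-0.622497)(-0.595845)(302) − (-0.622497)(0.803099)(-43) + (0.782622)(125) = -35.68 m.
1° of latitude spans 110900 m, so Δφ = -35.68 / 110900 × 3600 = -1.158″.

Δφ = -1.2″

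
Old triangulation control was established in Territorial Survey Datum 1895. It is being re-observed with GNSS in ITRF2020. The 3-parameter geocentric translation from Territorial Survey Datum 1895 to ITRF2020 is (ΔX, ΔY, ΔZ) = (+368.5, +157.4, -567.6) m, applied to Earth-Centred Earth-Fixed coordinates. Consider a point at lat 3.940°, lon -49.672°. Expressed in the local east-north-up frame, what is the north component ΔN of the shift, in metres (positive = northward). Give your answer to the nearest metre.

ΔN = -574 m

At φ = 3.940°, λ = -49.672°: sin φ = 0.068712, cos φ = 0.997637, sin λ = -0.762352, cos λ = 0.647162.
ΔN = −sin φ cos λ·ΔX − sin φ sin λ·ΔY + cos φ·ΔZ = −(0.068712)(0.647162)(368.5) − (0.068712)(-0.762352)(157.4) + (0.997637)(-567.6) = -574.40 m.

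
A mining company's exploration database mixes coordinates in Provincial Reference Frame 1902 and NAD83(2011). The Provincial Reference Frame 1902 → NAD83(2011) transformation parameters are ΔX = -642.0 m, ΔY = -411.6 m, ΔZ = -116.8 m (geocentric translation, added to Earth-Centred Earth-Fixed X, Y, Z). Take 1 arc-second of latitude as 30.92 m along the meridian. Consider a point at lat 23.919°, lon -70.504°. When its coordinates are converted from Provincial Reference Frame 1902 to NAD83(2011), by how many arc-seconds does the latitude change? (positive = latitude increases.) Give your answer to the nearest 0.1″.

sin φ = 0.405445, cos φ = 0.914120, sin λ = -0.942665, cos λ = 0.333741.
North component: ΔN = −sin φ cos λ·ΔX − sin φ sin λ·ΔY + cos φ·ΔZ = −(0.405445)(0.333741)(-642.0) − (0.405445)(-0.942665)(-411.6) + (0.914120)(-116.8) = -177.21 m.
1° of latitude spans 3600 × 30.92 = 111312 m, so Δφ = -177.21 / 111312 × 3600 = -5.731″.

Δφ = -5.7″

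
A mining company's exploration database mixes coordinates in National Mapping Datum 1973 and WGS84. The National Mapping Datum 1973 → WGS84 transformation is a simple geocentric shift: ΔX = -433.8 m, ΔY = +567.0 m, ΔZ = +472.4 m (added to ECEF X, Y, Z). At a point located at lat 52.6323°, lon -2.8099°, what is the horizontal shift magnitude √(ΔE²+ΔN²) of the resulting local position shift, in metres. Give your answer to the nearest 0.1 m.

850.7 m

At φ = 52.6323°, λ = -2.8099°: sin φ = 0.794757, cos φ = 0.606928, sin λ = -0.049022, cos λ = 0.998798.
ΔE = −sin λ·ΔX + cos λ·ΔY = −(-0.049022)·(-433.8) + (0.998798)·(567.0) = 545.05 m.
ΔN = −sin φ cos λ·ΔX − sin φ sin λ·ΔY + cos φ·ΔZ = −(0.794757)(0.998798)(-433.8) − (0.794757)(-0.049022)(567.0) + (0.606928)(472.4) = 653.15 m.
Horizontal magnitude = √(ΔE² + ΔN²) = √(545.05² + 653.15²) = 850.70 m.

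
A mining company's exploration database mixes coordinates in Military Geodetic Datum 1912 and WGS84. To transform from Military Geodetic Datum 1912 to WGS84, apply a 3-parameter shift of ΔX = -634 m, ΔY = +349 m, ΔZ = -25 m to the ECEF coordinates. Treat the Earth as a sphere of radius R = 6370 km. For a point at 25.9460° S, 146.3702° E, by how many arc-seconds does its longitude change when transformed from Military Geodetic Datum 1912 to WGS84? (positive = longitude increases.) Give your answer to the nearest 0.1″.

sin φ = -0.437524, cos φ = 0.899207, sin λ = 0.553825, cos λ = -0.832633.
East component: ΔE = −sin λ·ΔX + cos λ·ΔY = −(0.553825)(-634) + (-0.832633)(349) = 60.54 m.
1° of latitude spans πR/180 = 111177 m; at latitude φ, 1° of longitude spans that × cos φ = 99971.5 m, so Δλ = 60.54 / 99971.5 × 3600 = 2.180″.

Δλ = 2.2″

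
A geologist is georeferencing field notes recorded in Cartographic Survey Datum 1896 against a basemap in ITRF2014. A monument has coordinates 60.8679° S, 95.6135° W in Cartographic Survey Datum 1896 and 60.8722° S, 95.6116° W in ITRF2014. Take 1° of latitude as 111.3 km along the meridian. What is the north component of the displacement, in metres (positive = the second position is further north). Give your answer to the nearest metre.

Δφ = -60.8722° − -60.8679° = -0.0043°; Δλ = -95.6116° − -95.6135° = +0.0019°.
ΔN = Δφ × 111300 = -478.6 m; ΔE = Δλ × 111300 × cos(-60.8679°) = +0.0019 × 111300 × 0.486825 = 102.9 m.

ΔN = -479 m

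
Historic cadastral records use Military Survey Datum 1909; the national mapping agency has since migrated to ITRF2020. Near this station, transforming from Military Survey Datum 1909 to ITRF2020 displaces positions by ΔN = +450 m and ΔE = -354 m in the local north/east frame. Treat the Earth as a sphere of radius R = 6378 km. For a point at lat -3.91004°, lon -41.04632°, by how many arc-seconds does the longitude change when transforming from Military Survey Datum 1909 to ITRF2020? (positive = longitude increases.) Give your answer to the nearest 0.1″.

Δλ = -11.5″

At latitude -3.91004°, cos φ = 0.997672.
One radian of longitude at latitude φ spans R cos φ, so Δλ = ΔE / (R cos φ) = -354.0 / (6378000 × 0.997672) = -5.5633e-05 rad = -11.475″.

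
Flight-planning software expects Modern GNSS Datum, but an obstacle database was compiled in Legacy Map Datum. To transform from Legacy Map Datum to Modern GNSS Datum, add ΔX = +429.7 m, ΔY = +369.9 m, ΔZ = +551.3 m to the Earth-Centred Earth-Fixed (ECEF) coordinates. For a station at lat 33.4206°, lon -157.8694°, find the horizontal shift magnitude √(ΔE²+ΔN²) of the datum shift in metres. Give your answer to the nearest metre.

777 m

The local east axis at (φ, λ) is (−sin λ, cos λ, 0), so ΔE = −sin(-157.8694°)·429.7 + cos(-157.8694°)·369.9 = -180.77 m.
The local north axis is (−sin φ cos λ, −sin φ sin λ, cos φ), giving ΔN = 219.234 + 76.750 + 460.142 = 756.13 m.
Horizontal magnitude = √(ΔE² + ΔN²) = √((-180.77)² + 756.13²) = 777.44 m.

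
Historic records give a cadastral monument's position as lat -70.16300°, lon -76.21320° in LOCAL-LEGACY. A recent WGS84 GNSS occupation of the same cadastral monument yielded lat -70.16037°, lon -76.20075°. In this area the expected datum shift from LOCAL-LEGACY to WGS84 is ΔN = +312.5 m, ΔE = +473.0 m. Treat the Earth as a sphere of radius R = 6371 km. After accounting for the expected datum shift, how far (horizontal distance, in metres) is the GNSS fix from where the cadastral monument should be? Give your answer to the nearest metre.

Observed coordinate differences: Δφ = +0.00263°, Δλ = +0.01245°.
Converting to metres (1° lat = 111195 m, cos φ = 0.339345): observed ΔN = 292.4 m, observed ΔE = 469.8 m.
Subtracting the expected shift leaves a residual of 292.4 − (312.5) = -20.1 m north and 469.8 − (473.0) = -3.2 m east.
Residual distance = √((-20.1)² + (-3.2)²) = 20.3 m.

20 m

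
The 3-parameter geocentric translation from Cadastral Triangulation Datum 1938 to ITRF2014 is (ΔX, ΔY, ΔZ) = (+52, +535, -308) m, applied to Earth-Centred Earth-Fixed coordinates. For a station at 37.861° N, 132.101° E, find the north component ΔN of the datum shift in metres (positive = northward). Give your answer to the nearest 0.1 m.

The local north axis is (−sin φ cos λ, −sin φ sin λ, cos φ), giving ΔN = 21.397 − 243.628 − 243.167 = -465.40 m.

ΔN = -465.4 m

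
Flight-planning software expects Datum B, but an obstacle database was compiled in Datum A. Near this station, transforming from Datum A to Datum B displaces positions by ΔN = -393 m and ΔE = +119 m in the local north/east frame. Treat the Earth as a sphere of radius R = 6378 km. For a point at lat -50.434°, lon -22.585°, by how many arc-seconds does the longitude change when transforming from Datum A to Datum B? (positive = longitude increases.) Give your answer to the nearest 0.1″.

At latitude -50.434°, cos φ = 0.636967.
One radian of longitude at latitude φ spans R cos φ, so Δλ = ΔE / (R cos φ) = 119.0 / (6378000 × 0.636967) = 2.9292e-05 rad = 6.042″.

Δλ = 6.0″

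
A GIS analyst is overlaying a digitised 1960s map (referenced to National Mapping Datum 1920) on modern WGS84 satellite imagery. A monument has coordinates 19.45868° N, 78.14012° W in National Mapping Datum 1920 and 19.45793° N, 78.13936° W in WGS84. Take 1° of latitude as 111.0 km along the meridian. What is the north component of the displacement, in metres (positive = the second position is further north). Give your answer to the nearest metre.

Δφ = 19.45793° − 19.45868° = -0.00075°; Δλ = -78.13936° − -78.14012° = +0.00076°.
ΔN = Δφ × 111000 = -83.3 m; ΔE = Δλ × 111000 × cos(19.45868°) = +0.00076 × 111000 × 0.942882 = 79.5 m.

ΔN = -83 m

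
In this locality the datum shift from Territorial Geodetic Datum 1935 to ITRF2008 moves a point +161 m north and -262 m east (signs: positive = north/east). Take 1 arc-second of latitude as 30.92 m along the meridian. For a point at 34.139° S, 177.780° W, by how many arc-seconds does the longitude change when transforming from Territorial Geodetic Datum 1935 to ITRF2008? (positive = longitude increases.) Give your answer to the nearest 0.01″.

Δλ = -10.24″

At latitude -34.139°, cos φ = 0.827679.
1″ of longitude at this latitude = 30.92 × cos φ = 25.5918 m, so Δλ = -262.0 / 25.5918 = -10.238″.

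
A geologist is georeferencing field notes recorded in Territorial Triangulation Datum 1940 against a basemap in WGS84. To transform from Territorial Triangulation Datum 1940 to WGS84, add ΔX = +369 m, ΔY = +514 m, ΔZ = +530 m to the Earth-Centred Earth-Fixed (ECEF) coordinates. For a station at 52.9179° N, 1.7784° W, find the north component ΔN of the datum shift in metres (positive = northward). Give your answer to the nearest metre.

ΔN = 38 m

At φ = 52.9179°, λ = -1.7784°: sin φ = 0.797772, cos φ = 0.602959, sin λ = -0.031034, cos λ = 0.999518.
ΔN = −sin φ cos λ·ΔX − sin φ sin λ·ΔY + cos φ·ΔZ = −(0.797772)(0.999518)(369) − (0.797772)(-0.031034)(514) + (0.602959)(530) = 38.06 m.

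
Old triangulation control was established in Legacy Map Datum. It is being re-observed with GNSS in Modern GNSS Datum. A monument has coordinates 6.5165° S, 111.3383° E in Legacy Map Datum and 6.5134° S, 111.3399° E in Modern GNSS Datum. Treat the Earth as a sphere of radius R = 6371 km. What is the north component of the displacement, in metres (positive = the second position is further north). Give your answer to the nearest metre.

ΔN = 345 m

Δφ = -6.5134° − -6.5165° = +0.0031°; Δλ = 111.3399° − 111.3383° = +0.0016°.
1° along a meridian = πR/180 = 111195 m.
ΔN = Δφ × 111195 = 344.7 m; ΔE = Δλ × 111195 × cos(-6.5165°) = +0.0016 × 111195 × 0.993539 = 176.8 m.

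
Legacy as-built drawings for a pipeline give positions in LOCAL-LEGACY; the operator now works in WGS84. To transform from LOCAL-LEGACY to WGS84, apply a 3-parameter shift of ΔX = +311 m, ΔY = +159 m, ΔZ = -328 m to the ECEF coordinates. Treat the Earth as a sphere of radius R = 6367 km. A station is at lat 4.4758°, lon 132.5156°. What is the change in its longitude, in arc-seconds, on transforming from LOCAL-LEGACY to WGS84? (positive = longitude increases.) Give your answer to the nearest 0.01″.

Δλ = -10.94″

sin φ = 0.078038, cos φ = 0.996950, sin λ = 0.737093, cos λ = -0.675791.
East component: ΔE = −sin λ·ΔX + cos λ·ΔY = −(0.737093)(311) + (-0.675791)(159) = -336.69 m.
1° of latitude spans πR/180 = 111125 m; at latitude φ, 1° of longitude spans that × cos φ = 110786.2 m, so Δλ = -336.69 / 110786.2 × 3600 = -10.941″.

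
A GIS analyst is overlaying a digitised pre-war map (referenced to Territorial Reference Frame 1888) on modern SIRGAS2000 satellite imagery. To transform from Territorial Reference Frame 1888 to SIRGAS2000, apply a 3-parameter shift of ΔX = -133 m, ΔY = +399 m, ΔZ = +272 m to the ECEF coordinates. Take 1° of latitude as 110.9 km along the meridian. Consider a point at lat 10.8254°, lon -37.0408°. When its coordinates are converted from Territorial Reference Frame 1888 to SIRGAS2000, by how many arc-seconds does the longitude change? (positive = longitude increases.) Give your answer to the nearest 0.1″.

Δλ = 7.9″

sin φ = 0.187817, cos φ = 0.982204, sin λ = -0.602384, cos λ = 0.798207.
East component: ΔE = −sin λ·ΔX + cos λ·ΔY = −(-0.602384)(-133) + (0.798207)(399) = 238.37 m.
1° of latitude spans 110900 m; at latitude φ, 1° of longitude spans that × cos φ = 108926.4 m, so Δλ = 238.37 / 108926.4 × 3600 = 7.878″.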